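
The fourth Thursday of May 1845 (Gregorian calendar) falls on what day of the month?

May 1, 1845 is a Thursday, so the first Thursday is the 1st.
The fourth Thursday is 1 + 21 = 22.

22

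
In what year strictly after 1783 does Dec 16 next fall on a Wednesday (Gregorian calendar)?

1789

From one year to the next, a fixed date's weekday advances by 1, or by 2 when a Feb 29 lies between the two dates.
1783: December 16 is Tuesday.
1784: Thursday (+2)
1785: Friday (+1)
1786: Saturday (+1)
1787: Sunday (+1)
1788: Tuesday (+2)
1789: Wednesday (+1)
Dec 16 falls on a Wednesday in 1789.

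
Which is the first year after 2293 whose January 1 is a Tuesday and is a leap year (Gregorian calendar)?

Jan 1 advances by 2 weekdays after a leap year and by 1 after a common year.
2293: Jan 1 is Sunday.
2294: Monday
2295: Tuesday
2296: Wednesday (leap)
2297: Friday
2298: Saturday
2299: Sunday
2300: Monday
2301: Tuesday
2302: Wednesday
2303: Thursday
2304: Friday (leap)
2305: Sunday
2306: Monday
2307: Tuesday
2308: Wednesday (leap)
2309: Friday
2310: Saturday
2311: Sunday
2312: Monday (leap)
2313: Wednesday
2314: Thursday
2315: Friday
2316: Saturday (leap)
2317: Monday
2318: Tuesday
2319: Wednesday
2320: Thursday (leap)
2321: Saturday
2322: Sunday
2323: Monday
2324: Tuesday (leap)
2324 begins on a Tuesday and is a leap year.

2324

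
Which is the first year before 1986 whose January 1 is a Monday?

1979

Jan 1 advances by 2 weekdays after a leap year and by 1 after a common year.
1986: Jan 1 is Wednesday.
1985: Tuesday
1984: Sunday (leap)
1983: Saturday
1982: Friday
1981: Thursday
1980: Tuesday (leap)
1979: Monday
1979 begins on a Monday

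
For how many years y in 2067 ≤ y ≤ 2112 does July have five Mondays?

18

July has 31 days; it has five Mondays when Monday falls among the first (month-length − 28) days — i.e. when July 1 is one of Monday/Sunday/Saturday.
July 1 by year: 2067:Fri 2068:Sun✓ 2069:Mon✓ 2070:Tue 2071:Wed 2072:Fri 2073:Sat✓ 2074:Sun✓ 2075:Mon✓ 2076:Wed 2077:Thu 2078:Fri 2079:Sat✓ 2080:Mon✓ 2081:Tue …(16 more)… 2098:Tue 2099:Wed 2100:Thu 2101:Fri 2102:Sat✓ 2103:Sun✓ 2104:Tue 2105:Wed 2106:Thu 2107:Fri 2108:Sun✓ 2109:Mon✓ 2110:Tue 2111:Wed 2112:Fri
Years with five Mondays: 2068, 2069, 2073, 2074, 2075, 2079, 2080, 2084, 2085, 2086, 2090, 2091, 2096, 2097, 2102, 2103, 2108, 2109 → 18.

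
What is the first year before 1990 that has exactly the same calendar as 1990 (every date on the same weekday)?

1979

Two years share a calendar iff Jan 1 falls on the same weekday and both are leap or both are common. 1990: Jan 1 is Monday, common year.
1989: Jan 1 Sunday, common
1988: Jan 1 Friday, leap
1987: Jan 1 Thursday, common
1986: Jan 1 Wednesday, common
1985: Jan 1 Tuesday, common
1984: Jan 1 Sunday, leap
1983: Jan 1 Saturday, common
1982: Jan 1 Friday, common
1981: Jan 1 Thursday, common
1980: Jan 1 Tuesday, leap
1979: Jan 1 Monday, common
1979 matches on both conditions.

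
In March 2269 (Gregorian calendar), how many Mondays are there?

5

March 2269 has 31 days and begins on Monday.
The first Monday is March 1.
Mondays fall on 1, 8, 15, 22, 29 — that's 5.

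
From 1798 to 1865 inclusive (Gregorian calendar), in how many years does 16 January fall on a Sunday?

Track 16 January's weekday year by year (advancing +1, or +2 across a Feb 29):
  1798: Tue  1799: Wed (+1)  1800: Thu (+1)  1801: Fri (+1)  1802: Sat (+1)
  1803: Sun (+1) ✓  1804: Mon (+1)  1805: Wed (+2)  1806: Thu (+1)  1807: Fri (+1)
  1808: Sat (+1)  1809: Mon (+2)  1810: Tue (+1)  1811: Wed (+1)  … (40 more years) …
  1852: Fri (+1)  1853: Sun (+2) ✓  1854: Mon (+1)  1855: Tue (+1)  1856: Wed (+1)
  1857: Fri (+2)  1858: Sat (+1)  1859: Sun (+1) ✓  1860: Mon (+1)  1861: Wed (+2)
  1862: Thu (+1)  1863: Fri (+1)  1864: Sat (+1)  1865: Mon (+2)
Sunday years: 1803, 1814, 1820, 1825, 1831, 1842, 1848, 1853, 1859 — 9 in total.

9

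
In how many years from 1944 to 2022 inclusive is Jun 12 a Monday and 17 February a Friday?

8

Check each year's weekday for Jun 12 and 17 February:
  1944: Mon/Thu  1945: Tue/Sat  1946: Wed/Sun  1947: Thu/Mon  1948: Sat/Tue  1949: Sun/Thu  1950: Mon/Fri ✓  1951: Tue/Sat  1952: Thu/Sun  1953: Fri/Tue  1954: Sat/Wed  1955: Sun/Thu  1956: Tue/Fri  1957: Wed/Sun  …(51 more)…  2009: Fri/Tue  2010: Sat/Wed  2011: Sun/Thu  2012: Tue/Fri  2013: Wed/Sun  2014: Thu/Mon  2015: Fri/Tue  2016: Sun/Wed  2017: Mon/Fri ✓  2018: Tue/Sat  2019: Wed/Sun  2020: Fri/Mon  2021: Sat/Wed  2022: Sun/Thu
Both conditions hold in: 1950, 1961, 1967, 1978, 1989, 1995, 2006, 2017 — 8.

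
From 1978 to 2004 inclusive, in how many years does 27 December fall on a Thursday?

4

Track 27 December's weekday year by year (advancing +1, or +2 across a Feb 29):
  1978: Wed  1979: Thu (+1) ✓  1980: Sat (+2)  1981: Sun (+1)  1982: Mon (+1)
  1983: Tue (+1)  1984: Thu (+2) ✓  1985: Fri (+1)  1986: Sat (+1)  1987: Sun (+1)
  1988: Tue (+2)  1989: Wed (+1)  1990: Thu (+1) ✓  1991: Fri (+1)  1992: Sun (+2)
  1993: Mon (+1)  1994: Tue (+1)  1995: Wed (+1)  1996: Fri (+2)  1997: Sat (+1)
  1998: Sun (+1)  1999: Mon (+1)  2000: Wed (+2)  2001: Thu (+1) ✓  2002: Fri (+1)
  2003: Sat (+1)  2004: Mon (+2)
Thursday years: 1979, 1984, 1990, 2001 — 4 in total.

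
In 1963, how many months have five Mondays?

4

A month of length L has five Mondays iff its first Monday is on day ≤ L−28 (so day 1–3 in a 31-day month, 1–2 in a 30-day month, day 1 in a leap February).
Checking each month of 1963: Jan starts Tue (31d); Feb starts Fri (28d); Mar starts Fri (31d); Apr starts Mon (30d) ✓; May starts Wed (31d); Jun starts Sat (30d); Jul starts Mon (31d) ✓; Aug starts Thu (31d); Sep starts Sun (30d) ✓; Oct starts Tue (31d); Nov starts Fri (30d); Dec starts Sun (31d) ✓.
Five-Monday months: April, July, September, December → 4.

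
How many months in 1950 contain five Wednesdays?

A month of length L has five Wednesdays iff its first Wednesday is on day ≤ L−28 (so day 1–3 in a 31-day month, 1–2 in a 30-day month, day 1 in a leap February).
Checking each month of 1950: Jan starts Sun (31d); Feb starts Wed (28d); Mar starts Wed (31d) ✓; Apr starts Sat (30d); May starts Mon (31d) ✓; Jun starts Thu (30d); Jul starts Sat (31d); Aug starts Tue (31d) ✓; Sep starts Fri (30d); Oct starts Sun (31d); Nov starts Wed (30d) ✓; Dec starts Fri (31d).
Five-Wednesday months: March, May, August, November → 4.

4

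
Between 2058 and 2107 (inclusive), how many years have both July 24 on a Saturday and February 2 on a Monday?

Check each year's weekday for July 24 and February 2:
  2058: Wed/Sat  2059: Thu/Sun  2060: Sat/Mon ✓  2061: Sun/Wed  2062: Mon/Thu  2063: Tue/Fri  2064: Thu/Sat  2065: Fri/Mon  2066: Sat/Tue  2067: Sun/Wed  2068: Tue/Thu  2069: Wed/Sat  2070: Thu/Sun  2071: Fri/Mon  …(22 more)…  2094: Sat/Tue  2095: Sun/Wed  2096: Tue/Thu  2097: Wed/Sat  2098: Thu/Sun  2099: Fri/Mon  2100: Sat/Tue  2101: Sun/Wed  2102: Mon/Thu  2103: Tue/Fri  2104: Thu/Sat  2105: Fri/Mon  2106: Sat/Tue  2107: Sun/Wed
Both conditions hold in: 2060, 2088 — 2.

2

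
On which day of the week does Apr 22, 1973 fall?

January 1, 1973 is a Monday.
April 22 is day 112 of the year, i.e. 111 days after Jan 1.
111 mod 7 = 6, so advance 6 weekdays from Monday: Sunday.

Sunday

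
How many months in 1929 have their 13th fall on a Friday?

2

Check the 13th of each month of 1929: Jan 13: Sun, Feb 13: Wed, Mar 13: Wed, Apr 13: Sat, May 13: Mon, Jun 13: Thu, Jul 13: Sat, Aug 13: Tue, Sep 13: Fri, Oct 13: Sun, Nov 13: Wed, Dec 13: Fri.
Friday occurs in September, December — 2 months.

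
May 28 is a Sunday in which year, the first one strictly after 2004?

From one year to the next, a fixed date's weekday advances by 1, or by 2 when a Feb 29 lies between the two dates.
2004: May 28 is Friday.
2005: Saturday (+1)
2006: Sunday (+1)
May 28 falls on a Sunday in 2006.

2006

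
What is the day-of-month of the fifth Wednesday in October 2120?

October 1, 2120 is a Tuesday, so the first Wednesday is the 2nd.
The fifth Wednesday is 2 + 28 = 30.

30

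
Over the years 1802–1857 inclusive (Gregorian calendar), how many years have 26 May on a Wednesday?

8

Track 26 May's weekday year by year (advancing +1, or +2 across a Feb 29):
  1802: Wed ✓  1803: Thu (+1)  1804: Sat (+2)  1805: Sun (+1)  1806: Mon (+1)
  1807: Tue (+1)  1808: Thu (+2)  1809: Fri (+1)  1810: Sat (+1)  1811: Sun (+1)
  1812: Tue (+2)  1813: Wed (+1) ✓  1814: Thu (+1)  1815: Fri (+1)  … (28 more years) …
  1844: Sun (+2)  1845: Mon (+1)  1846: Tue (+1)  1847: Wed (+1) ✓  1848: Fri (+2)
  1849: Sat (+1)  1850: Sun (+1)  1851: Mon (+1)  1852: Wed (+2) ✓  1853: Thu (+1)
  1854: Fri (+1)  1855: Sat (+1)  1856: Mon (+2)  1857: Tue (+1)
Wednesday years: 1802, 1813, 1819, 1824, 1830, 1841, 1847, 1852 — 8 in total.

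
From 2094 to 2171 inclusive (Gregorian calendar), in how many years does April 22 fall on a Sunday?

12

Track April 22's weekday year by year (advancing +1, or +2 across a Feb 29):
  2094: Thu  2095: Fri (+1)  2096: Sun (+2) ✓  2097: Mon (+1)  2098: Tue (+1)
  2099: Wed (+1)  2100: Thu (+1)  2101: Fri (+1)  2102: Sat (+1)  2103: Sun (+1) ✓
  2104: Tue (+2)  2105: Wed (+1)  2106: Thu (+1)  2107: Fri (+1)  … (50 more years) …
  2158: Sat (+1)  2159: Sun (+1) ✓  2160: Tue (+2)  2161: Wed (+1)  2162: Thu (+1)
  2163: Fri (+1)  2164: Sun (+2) ✓  2165: Mon (+1)  2166: Tue (+1)  2167: Wed (+1)
  2168: Fri (+2)  2169: Sat (+1)  2170: Sun (+1) ✓  2171: Mon (+1)
Sunday years: 2096, 2103, 2108, 2114, 2125, 2131, 2136, 2142, 2153, 2159, 2164, 2170 — 12 in total.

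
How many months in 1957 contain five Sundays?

A month of length L has five Sundays iff its first Sunday is on day ≤ L−28 (so day 1–3 in a 31-day month, 1–2 in a 30-day month, day 1 in a leap February).
Checking each month of 1957: Jan starts Tue (31d); Feb starts Fri (28d); Mar starts Fri (31d) ✓; Apr starts Mon (30d); May starts Wed (31d); Jun starts Sat (30d) ✓; Jul starts Mon (31d); Aug starts Thu (31d); Sep starts Sun (30d) ✓; Oct starts Tue (31d); Nov starts Fri (30d); Dec starts Sun (31d) ✓.
Five-Sunday months: March, June, September, December → 4.

4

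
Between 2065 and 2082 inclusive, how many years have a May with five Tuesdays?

May has 31 days; it has five Tuesdays when Tuesday falls among the first (month-length − 28) days — i.e. when May 1 is one of Tuesday/Monday/Sunday.
May 1 by year: 2065:Fri 2066:Sat 2067:Sun✓ 2068:Tue✓ 2069:Wed 2070:Thu 2071:Fri 2072:Sun✓ 2073:Mon✓ 2074:Tue✓ 2075:Wed 2076:Fri 2077:Sat 2078:Sun✓ 2079:Mon✓ 2080:Wed 2081:Thu 2082:Fri
Years with five Tuesdays: 2067, 2068, 2072, 2073, 2074, 2078, 2079 → 7.

7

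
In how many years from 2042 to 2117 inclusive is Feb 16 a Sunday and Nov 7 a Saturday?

Check each year's weekday for Feb 16 and Nov 7:
  2042: Sun/Fri  2043: Mon/Sat  2044: Tue/Mon  2045: Thu/Tue  2046: Fri/Wed  2047: Sat/Thu  2048: Sun/Sat ✓  2049: Tue/Sun  2050: Wed/Mon  2051: Thu/Tue  2052: Fri/Thu  2053: Sun/Fri  2054: Mon/Sat  2055: Tue/Sun  …(48 more)…  2104: Sat/Fri  2105: Mon/Sat  2106: Tue/Sun  2107: Wed/Mon  2108: Thu/Wed  2109: Sat/Thu  2110: Sun/Fri  2111: Mon/Sat  2112: Tue/Mon  2113: Thu/Tue  2114: Fri/Wed  2115: Sat/Thu  2116: Sun/Sat ✓  2117: Tue/Sun
Both conditions hold in: 2048, 2076, 2116 — 3.

3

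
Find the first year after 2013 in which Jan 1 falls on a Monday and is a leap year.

2024

Jan 1 advances by 2 weekdays after a leap year and by 1 after a common year.
2013: Jan 1 is Tuesday.
2014: Wednesday
2015: Thursday
2016: Friday (leap)
2017: Sunday
2018: Monday
2019: Tuesday
2020: Wednesday (leap)
2021: Friday
2022: Saturday
2023: Sunday
2024: Monday (leap)
2024 begins on a Monday and is a leap year.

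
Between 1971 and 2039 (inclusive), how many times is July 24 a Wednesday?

Track July 24's weekday year by year (advancing +1, or +2 across a Feb 29):
  1971: Sat  1972: Mon (+2)  1973: Tue (+1)  1974: Wed (+1) ✓  1975: Thu (+1)
  1976: Sat (+2)  1977: Sun (+1)  1978: Mon (+1)  1979: Tue (+1)  1980: Thu (+2)
  1981: Fri (+1)  1982: Sat (+1)  1983: Sun (+1)  1984: Tue (+2)  … (41 more years) …
  2026: Fri (+1)  2027: Sat (+1)  2028: Mon (+2)  2029: Tue (+1)  2030: Wed (+1) ✓
  2031: Thu (+1)  2032: Sat (+2)  2033: Sun (+1)  2034: Mon (+1)  2035: Tue (+1)
  2036: Thu (+2)  2037: Fri (+1)  2038: Sat (+1)  2039: Sun (+1)
Wednesday years: 1974, 1985, 1991, 1996, 2002, 2013, 2019, 2024, 2030 — 9 in total.

9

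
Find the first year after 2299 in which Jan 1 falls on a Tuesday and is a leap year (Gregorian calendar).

2324

Jan 1 advances by 2 weekdays after a leap year and by 1 after a common year.
2299: Jan 1 is Sunday.
2300: Monday
2301: Tuesday
2302: Wednesday
2303: Thursday
2304: Friday (leap)
2305: Sunday
2306: Monday
2307: Tuesday
2308: Wednesday (leap)
2309: Friday
2310: Saturday
2311: Sunday
2312: Monday (leap)
2313: Wednesday
2314: Thursday
2315: Friday
2316: Saturday (leap)
2317: Monday
2318: Tuesday
2319: Wednesday
2320: Thursday (leap)
2321: Saturday
2322: Sunday
2323: Monday
2324: Tuesday (leap)
2324 begins on a Tuesday and is a leap year.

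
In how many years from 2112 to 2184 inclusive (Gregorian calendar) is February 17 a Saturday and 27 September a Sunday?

0

Check each year's weekday for February 17 and 27 September:
  2112: Wed/Tue  2113: Fri/Wed  2114: Sat/Thu  2115: Sun/Fri  2116: Mon/Sun  2117: Wed/Mon  2118: Thu/Tue  2119: Fri/Wed  2120: Sat/Fri  2121: Mon/Sat  2122: Tue/Sun  2123: Wed/Mon  2124: Thu/Wed  2125: Sat/Thu  …(45 more)…  2171: Sun/Fri  2172: Mon/Sun  2173: Wed/Mon  2174: Thu/Tue  2175: Fri/Wed  2176: Sat/Fri  2177: Mon/Sat  2178: Tue/Sun  2179: Wed/Mon  2180: Thu/Wed  2181: Sat/Thu  2182: Sun/Fri  2183: Mon/Sat  2184: Tue/Mon
Both conditions hold in: no year — 0.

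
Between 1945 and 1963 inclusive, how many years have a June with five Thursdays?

5

June has 30 days; it has five Thursdays when Thursday falls among the first (month-length − 28) days — i.e. when June 1 is one of Thursday/Wednesday.
June 1 by year: 1945:Fri 1946:Sat 1947:Sun 1948:Tue 1949:Wed✓ 1950:Thu✓ 1951:Fri 1952:Sun 1953:Mon 1954:Tue 1955:Wed✓ 1956:Fri 1957:Sat 1958:Sun 1959:Mon 1960:Wed✓ 1961:Thu✓ 1962:Fri 1963:Sat
Years with five Thursdays: 1949, 1950, 1955, 1960, 1961 → 5.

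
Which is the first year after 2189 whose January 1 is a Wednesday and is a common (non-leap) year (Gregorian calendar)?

2194

Jan 1 advances by 2 weekdays after a leap year and by 1 after a common year.
2189: Jan 1 is Thursday.
2190: Friday
2191: Saturday
2192: Sunday (leap)
2193: Tuesday
2194: Wednesday
2194 begins on a Wednesday and is a common year.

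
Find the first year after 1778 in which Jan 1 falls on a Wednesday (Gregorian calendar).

1783

Jan 1 advances by 2 weekdays after a leap year and by 1 after a common year.
1778: Jan 1 is Thursday.
1779: Friday
1780: Saturday (leap)
1781: Monday
1782: Tuesday
1783: Wednesday
1783 begins on a Wednesday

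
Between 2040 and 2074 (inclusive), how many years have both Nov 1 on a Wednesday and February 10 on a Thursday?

Check each year's weekday for Nov 1 and February 10:
  2040: Thu/Fri  2041: Fri/Sun  2042: Sat/Mon  2043: Sun/Tue  2044: Tue/Wed  2045: Wed/Fri  2046: Thu/Sat  2047: Fri/Sun  2048: Sun/Mon  2049: Mon/Wed  2050: Tue/Thu  2051: Wed/Fri  2052: Fri/Sat  2053: Sat/Mon  …(7 more)…  2061: Tue/Thu  2062: Wed/Fri  2063: Thu/Sat  2064: Sat/Sun  2065: Sun/Tue  2066: Mon/Wed  2067: Tue/Thu  2068: Thu/Fri  2069: Fri/Sun  2070: Sat/Mon  2071: Sun/Tue  2072: Tue/Wed  2073: Wed/Fri  2074: Thu/Sat
Both conditions hold in: 2056 — 1.

1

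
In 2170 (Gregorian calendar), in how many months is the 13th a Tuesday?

3

Check the 13th of each month of 2170: Jan 13: Sat, Feb 13: Tue, Mar 13: Tue, Apr 13: Fri, May 13: Sun, Jun 13: Wed, Jul 13: Fri, Aug 13: Mon, Sep 13: Thu, Oct 13: Sat, Nov 13: Tue, Dec 13: Thu.
Tuesday occurs in February, March, November — 3 months.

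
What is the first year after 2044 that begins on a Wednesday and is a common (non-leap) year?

Jan 1 advances by 2 weekdays after a leap year and by 1 after a common year.
2044: Jan 1 is Friday (leap).
2045: Sunday
2046: Monday
2047: Tuesday
2048: Wednesday (leap)
2049: Friday
2050: Saturday
2051: Sunday
2052: Monday (leap)
2053: Wednesday
2053 begins on a Wednesday and is a common year.

2053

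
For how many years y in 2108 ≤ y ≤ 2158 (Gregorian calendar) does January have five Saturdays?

January has 31 days; it has five Saturdays when Saturday falls among the first (month-length − 28) days — i.e. when January 1 is one of Saturday/Friday/Thursday.
January 1 by year: 2108:Sun 2109:Tue 2110:Wed 2111:Thu✓ 2112:Fri✓ 2113:Sun 2114:Mon 2115:Tue 2116:Wed 2117:Fri✓ 2118:Sat✓ 2119:Sun 2120:Mon 2121:Wed 2122:Thu✓ …(21 more)… 2144:Wed 2145:Fri✓ 2146:Sat✓ 2147:Sun 2148:Mon 2149:Wed 2150:Thu✓ 2151:Fri✓ 2152:Sat✓ 2153:Mon 2154:Tue 2155:Wed 2156:Thu✓ 2157:Sat✓ 2158:Sun
Years with five Saturdays: 2111, 2112, 2117, 2118, 2122, 2123, 2124, 2128, 2129, 2133, 2134, 2135, 2139, 2140, 2145, 2146, 2150, 2151, 2152, 2156, 2157 → 21.

21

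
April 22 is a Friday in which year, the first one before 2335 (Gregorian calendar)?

2332

From one year to the next, a fixed date's weekday advances by 1, or by 2 when a Feb 29 lies between the two dates.
2335: April 22 is Monday.
2334: Sunday (−1)
2333: Saturday (−1)
2332: Friday (−1)
April 22 falls on a Friday in 2332.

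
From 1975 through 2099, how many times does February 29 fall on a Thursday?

4

Leap years in 1975–2099: 31 of them.
Feb 29 weekday advances by 5 (mod 7) from one leap year to the next four years later (or differs when a century non-leap intervenes).
Leap-day weekdays: 1976:Sun 1980:Fri 1984:Wed 1988:Mon 1992:Sat 1996:Thu✓ 2000:Tue 2004:Sun 2008:Fri 2012:Wed 2016:Mon 2020:Sat 2024:Thu✓ …(5 more)… 2048:Sat 2052:Thu✓ 2056:Tue 2060:Sun 2064:Fri 2068:Wed 2072:Mon 2076:Sat 2080:Thu✓ 2084:Tue 2088:Sun 2092:Fri 2096:Wed
Thursday: 1996, 2024, 2052, 2080 → 4.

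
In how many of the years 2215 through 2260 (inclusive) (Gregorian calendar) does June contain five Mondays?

13

June has 30 days; it has five Mondays when Monday falls among the first (month-length − 28) days — i.e. when June 1 is one of Monday/Sunday.
June 1 by year: 2215:Thu 2216:Sat 2217:Sun✓ 2218:Mon✓ 2219:Tue 2220:Thu 2221:Fri 2222:Sat 2223:Sun✓ 2224:Tue 2225:Wed 2226:Thu 2227:Fri 2228:Sun✓ 2229:Mon✓ …(16 more)… 2246:Mon✓ 2247:Tue 2248:Thu 2249:Fri 2250:Sat 2251:Sun✓ 2252:Tue 2253:Wed 2254:Thu 2255:Fri 2256:Sun✓ 2257:Mon✓ 2258:Tue 2259:Wed 2260:Fri
Years with five Mondays: 2217, 2218, 2223, 2228, 2229, 2234, 2235, 2240, 2245, 2246, 2251, 2256, 2257 → 13.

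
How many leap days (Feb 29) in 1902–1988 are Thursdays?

Leap years in 1902–1988: 22 of them.
Feb 29 weekday advances by 5 (mod 7) from one leap year to the next four years later (or differs when a century non-leap intervenes).
Leap-day weekdays: 1904:Mon 1908:Sat 1912:Thu✓ 1916:Tue 1920:Sun 1924:Fri 1928:Wed 1932:Mon 1936:Sat 1940:Thu✓ 1944:Tue 1948:Sun 1952:Fri 1956:Wed 1960:Mon 1964:Sat 1968:Thu✓ 1972:Tue 1976:Sun 1980:Fri 1984:Wed 1988:Mon
Thursday: 1912, 1940, 1968 → 3.

3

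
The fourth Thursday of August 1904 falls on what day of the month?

August 1, 1904 is a Monday, so the first Thursday is the 4th.
The fourth Thursday is 4 + 21 = 25.

25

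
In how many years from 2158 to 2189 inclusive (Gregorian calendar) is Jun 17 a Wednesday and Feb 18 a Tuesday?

1

Check each year's weekday for Jun 17 and Feb 18:
  2158: Sat/Sat  2159: Sun/Sun  2160: Tue/Mon  2161: Wed/Wed  2162: Thu/Thu  2163: Fri/Fri  2164: Sun/Sat  2165: Mon/Mon  2166: Tue/Tue  2167: Wed/Wed  2168: Fri/Thu  2169: Sat/Sat  2170: Sun/Sun  2171: Mon/Mon  …(4 more)…  2176: Mon/Sun  2177: Tue/Tue  2178: Wed/Wed  2179: Thu/Thu  2180: Sat/Fri  2181: Sun/Sun  2182: Mon/Mon  2183: Tue/Tue  2184: Thu/Wed  2185: Fri/Fri  2186: Sat/Sat  2187: Sun/Sun  2188: Tue/Mon  2189: Wed/Wed
Both conditions hold in: 2172 — 1.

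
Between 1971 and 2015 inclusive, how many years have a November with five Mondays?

November has 30 days; it has five Mondays when Monday falls among the first (month-length − 28) days — i.e. when November 1 is one of Monday/Sunday.
November 1 by year: 1971:Mon✓ 1972:Wed 1973:Thu 1974:Fri 1975:Sat 1976:Mon✓ 1977:Tue 1978:Wed 1979:Thu 1980:Sat 1981:Sun✓ 1982:Mon✓ 1983:Tue 1984:Thu 1985:Fri …(15 more)… 2001:Thu 2002:Fri 2003:Sat 2004:Mon✓ 2005:Tue 2006:Wed 2007:Thu 2008:Sat 2009:Sun✓ 2010:Mon✓ 2011:Tue 2012:Thu 2013:Fri 2014:Sat 2015:Sun✓
Years with five Mondays: 1971, 1976, 1981, 1982, 1987, 1992, 1993, 1998, 1999, 2004, 2009, 2010, 2015 → 13.

13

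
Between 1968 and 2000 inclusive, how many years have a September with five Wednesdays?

September has 30 days; it has five Wednesdays when Wednesday falls among the first (month-length − 28) days — i.e. when September 1 is one of Wednesday/Tuesday.
September 1 by year: 1968:Sun 1969:Mon 1970:Tue✓ 1971:Wed✓ 1972:Fri 1973:Sat 1974:Sun 1975:Mon 1976:Wed✓ 1977:Thu 1978:Fri 1979:Sat 1980:Mon 1981:Tue✓ 1982:Wed✓ …(3 more)… 1986:Mon 1987:Tue✓ 1988:Thu 1989:Fri 1990:Sat 1991:Sun 1992:Tue✓ 1993:Wed✓ 1994:Thu 1995:Fri 1996:Sun 1997:Mon 1998:Tue✓ 1999:Wed✓ 2000:Fri
Years with five Wednesdays: 1970, 1971, 1976, 1981, 1982, 1987, 1992, 1993, 1998, 1999 → 10.

10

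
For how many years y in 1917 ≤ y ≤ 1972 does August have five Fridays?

24

August has 31 days; it has five Fridays when Friday falls among the first (month-length − 28) days — i.e. when August 1 is one of Friday/Thursday/Wednesday.
August 1 by year: 1917:Wed✓ 1918:Thu✓ 1919:Fri✓ 1920:Sun 1921:Mon 1922:Tue 1923:Wed✓ 1924:Fri✓ 1925:Sat 1926:Sun 1927:Mon 1928:Wed✓ 1929:Thu✓ 1930:Fri✓ 1931:Sat …(26 more)… 1958:Fri✓ 1959:Sat 1960:Mon 1961:Tue 1962:Wed✓ 1963:Thu✓ 1964:Sat 1965:Sun 1966:Mon 1967:Tue 1968:Thu✓ 1969:Fri✓ 1970:Sat 1971:Sun 1972:Tue
Years with five Fridays: 1917, 1918, 1919, 1923, 1924, 1928, 1929, 1930, 1934, 1935, 1940, 1941, 1945, 1946, 1947, 1951, 1952, 1956, 1957, 1958, 1962, 1963, 1968, 1969 → 24.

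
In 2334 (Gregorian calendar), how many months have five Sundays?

A month of length L has five Sundays iff its first Sunday is on day ≤ L−28 (so day 1–3 in a 31-day month, 1–2 in a 30-day month, day 1 in a leap February).
Checking each month of 2334: Jan starts Mon (31d); Feb starts Thu (28d); Mar starts Thu (31d); Apr starts Sun (30d) ✓; May starts Tue (31d); Jun starts Fri (30d); Jul starts Sun (31d) ✓; Aug starts Wed (31d); Sep starts Sat (30d) ✓; Oct starts Mon (31d); Nov starts Thu (30d); Dec starts Sat (31d) ✓.
Five-Sunday months: April, July, September, December → 4.

4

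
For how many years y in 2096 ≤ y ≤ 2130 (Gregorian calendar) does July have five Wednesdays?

July has 31 days; it has five Wednesdays when Wednesday falls among the first (month-length − 28) days — i.e. when July 1 is one of Wednesday/Tuesday/Monday.
July 1 by year: 2096:Sun 2097:Mon✓ 2098:Tue✓ 2099:Wed✓ 2100:Thu 2101:Fri 2102:Sat 2103:Sun 2104:Tue✓ 2105:Wed✓ 2106:Thu 2107:Fri 2108:Sun 2109:Mon✓ 2110:Tue✓ …(5 more)… 2116:Wed✓ 2117:Thu 2118:Fri 2119:Sat 2120:Mon✓ 2121:Tue✓ 2122:Wed✓ 2123:Thu 2124:Sat 2125:Sun 2126:Mon✓ 2127:Tue✓ 2128:Thu 2129:Fri 2130:Sat
Years with five Wednesdays: 2097, 2098, 2099, 2104, 2105, 2109, 2110, 2111, 2115, 2116, 2120, 2121, 2122, 2126, 2127 → 15.

15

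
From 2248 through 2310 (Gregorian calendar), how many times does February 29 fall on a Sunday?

2

Leap years in 2248–2310: 15 of them.
Feb 29 weekday advances by 5 (mod 7) from one leap year to the next four years later (or differs when a century non-leap intervenes).
Leap-day weekdays: 2248:Tue 2252:Sun✓ 2256:Fri 2260:Wed 2264:Mon 2268:Sat 2272:Thu 2276:Tue 2280:Sun✓ 2284:Fri 2288:Wed 2292:Mon 2296:Sat 2304:Mon 2308:Sat
Sunday: 2252, 2280 → 2.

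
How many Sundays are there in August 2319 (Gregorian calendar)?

5

August 2319 has 31 days and begins on Friday.
The first Sunday is August 3.
Sundays fall on 3, 10, 17, 24, 31 — that's 5.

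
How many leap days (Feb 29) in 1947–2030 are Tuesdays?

Leap years in 1947–2030: 21 of them.
Feb 29 weekday advances by 5 (mod 7) from one leap year to the next four years later (or differs when a century non-leap intervenes).
Leap-day weekdays: 1948:Sun 1952:Fri 1956:Wed 1960:Mon 1964:Sat 1968:Thu 1972:Tue✓ 1976:Sun 1980:Fri 1984:Wed 1988:Mon 1992:Sat 1996:Thu 2000:Tue✓ 2004:Sun 2008:Fri 2012:Wed 2016:Mon 2020:Sat 2024:Thu 2028:Tue✓
Tuesday: 1972, 2000, 2028 → 3.

3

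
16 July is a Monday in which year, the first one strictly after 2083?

From one year to the next, a fixed date's weekday advances by 1, or by 2 when a Feb 29 lies between the two dates.
2083: July 16 is Friday.
2084: Sunday (+2)
2085: Monday (+1)
16 July falls on a Monday in 2085.

2085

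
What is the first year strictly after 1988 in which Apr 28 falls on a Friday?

From one year to the next, a fixed date's weekday advances by 1, or by 2 when a Feb 29 lies between the two dates.
1988: April 28 is Thursday.
1989: Friday (+1)
Apr 28 falls on a Friday in 1989.

1989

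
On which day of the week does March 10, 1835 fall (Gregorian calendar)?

January 1, 1835 is a Thursday.
March 10 is day 69 of the year, i.e. 68 days after Jan 1.
68 mod 7 = 5, so advance 5 weekdays from Thursday: Tuesday.

Tuesday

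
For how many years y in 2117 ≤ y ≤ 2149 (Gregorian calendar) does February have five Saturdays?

February has 28 days (29 in leap years); it has five Saturdays when Saturday falls among the first (month-length − 28) days — i.e. when February 1 is Saturday in a leap year (never in a common year).
February 1 by year: 2117:Mon 2118:Tue 2119:Wed 2120:Thu 2121:Sat 2122:Sun 2123:Mon 2124:Tue 2125:Thu 2126:Fri 2127:Sat 2128:Sun 2129:Tue 2130:Wed 2131:Thu …(3 more)… 2135:Tue 2136:Wed 2137:Fri 2138:Sat 2139:Sun 2140:Mon 2141:Wed 2142:Thu 2143:Fri 2144:Sat✓ 2145:Mon 2146:Tue 2147:Wed 2148:Thu 2149:Sat
Years with five Saturdays: 2144 → 1.

1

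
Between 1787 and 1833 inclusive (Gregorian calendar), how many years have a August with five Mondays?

20

August has 31 days; it has five Mondays when Monday falls among the first (month-length − 28) days — i.e. when August 1 is one of Monday/Sunday/Saturday.
August 1 by year: 1787:Wed 1788:Fri 1789:Sat✓ 1790:Sun✓ 1791:Mon✓ 1792:Wed 1793:Thu 1794:Fri 1795:Sat✓ 1796:Mon✓ 1797:Tue 1798:Wed 1799:Thu 1800:Fri 1801:Sat✓ …(17 more)… 1819:Sun✓ 1820:Tue 1821:Wed 1822:Thu 1823:Fri 1824:Sun✓ 1825:Mon✓ 1826:Tue 1827:Wed 1828:Fri 1829:Sat✓ 1830:Sun✓ 1831:Mon✓ 1832:Wed 1833:Thu
Years with five Mondays: 1789, 1790, 1791, 1795, 1796, 1801, 1802, 1803, 1807, 1808, 1812, 1813, 1814, 1818, 1819, 1824, 1825, 1829, 1830, 1831 → 20.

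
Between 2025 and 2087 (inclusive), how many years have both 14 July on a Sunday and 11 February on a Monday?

Check each year's weekday for 14 July and 11 February:
  2025: Mon/Tue  2026: Tue/Wed  2027: Wed/Thu  2028: Fri/Fri  2029: Sat/Sun  2030: Sun/Mon ✓  2031: Mon/Tue  2032: Wed/Wed  2033: Thu/Fri  2034: Fri/Sat  2035: Sat/Sun  2036: Mon/Mon  2037: Tue/Wed  2038: Wed/Thu  …(35 more)…  2074: Sat/Sun  2075: Sun/Mon ✓  2076: Tue/Tue  2077: Wed/Thu  2078: Thu/Fri  2079: Fri/Sat  2080: Sun/Sun  2081: Mon/Tue  2082: Tue/Wed  2083: Wed/Thu  2084: Fri/Fri  2085: Sat/Sun  2086: Sun/Mon ✓  2087: Mon/Tue
Both conditions hold in: 2030, 2041, 2047, 2058, 2069, 2075, 2086 — 7.

7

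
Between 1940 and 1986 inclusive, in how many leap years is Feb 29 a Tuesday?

2

Leap years in 1940–1986: 12 of them.
Feb 29 weekday advances by 5 (mod 7) from one leap year to the next four years later (or differs when a century non-leap intervenes).
Leap-day weekdays: 1940:Thu 1944:Tue✓ 1948:Sun 1952:Fri 1956:Wed 1960:Mon 1964:Sat 1968:Thu 1972:Tue✓ 1976:Sun 1980:Fri 1984:Wed
Tuesday: 1944, 1972 → 2.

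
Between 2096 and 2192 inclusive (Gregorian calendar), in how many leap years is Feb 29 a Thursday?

3

Leap years in 2096–2192: 24 of them.
Feb 29 weekday advances by 5 (mod 7) from one leap year to the next four years later (or differs when a century non-leap intervenes).
Leap-day weekdays: 2096:Wed 2104:Fri 2108:Wed 2112:Mon 2116:Sat 2120:Thu✓ 2124:Tue 2128:Sun 2132:Fri 2136:Wed 2140:Mon 2144:Sat 2148:Thu✓ 2152:Tue 2156:Sun 2160:Fri 2164:Wed 2168:Mon 2172:Sat 2176:Thu✓ 2180:Tue 2184:Sun 2188:Fri 2192:Wed
Thursday: 2120, 2148, 2176 → 3.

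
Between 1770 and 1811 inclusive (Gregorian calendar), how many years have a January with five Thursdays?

January has 31 days; it has five Thursdays when Thursday falls among the first (month-length − 28) days — i.e. when January 1 is one of Thursday/Wednesday/Tuesday.
January 1 by year: 1770:Mon 1771:Tue✓ 1772:Wed✓ 1773:Fri 1774:Sat 1775:Sun 1776:Mon 1777:Wed✓ 1778:Thu✓ 1779:Fri 1780:Sat 1781:Mon 1782:Tue✓ 1783:Wed✓ 1784:Thu✓ …(12 more)… 1797:Sun 1798:Mon 1799:Tue✓ 1800:Wed✓ 1801:Thu✓ 1802:Fri 1803:Sat 1804:Sun 1805:Tue✓ 1806:Wed✓ 1807:Thu✓ 1808:Fri 1809:Sun 1810:Mon 1811:Tue✓
Years with five Thursdays: 1771, 1772, 1777, 1778, 1782, 1783, 1784, 1788, 1789, 1793, 1794, 1795, 1799, 1800, 1801, 1805, 1806, 1807, 1811 → 19.

19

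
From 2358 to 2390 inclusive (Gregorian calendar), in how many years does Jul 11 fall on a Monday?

Track Jul 11's weekday year by year (advancing +1, or +2 across a Feb 29):
  2358: Fri  2359: Sat (+1)  2360: Mon (+2) ✓  2361: Tue (+1)  2362: Wed (+1)
  2363: Thu (+1)  2364: Sat (+2)  2365: Sun (+1)  2366: Mon (+1) ✓  2367: Tue (+1)
  2368: Thu (+2)  2369: Fri (+1)  2370: Sat (+1)  2371: Sun (+1)  … (5 more years) …
  2377: Mon (+1) ✓  2378: Tue (+1)  2379: Wed (+1)  2380: Fri (+2)  2381: Sat (+1)
  2382: Sun (+1)  2383: Mon (+1) ✓  2384: Wed (+2)  2385: Thu (+1)  2386: Fri (+1)
  2387: Sat (+1)  2388: Mon (+2) ✓  2389: Tue (+1)  2390: Wed (+1)
Monday years: 2360, 2366, 2377, 2383, 2388 — 5 in total.

5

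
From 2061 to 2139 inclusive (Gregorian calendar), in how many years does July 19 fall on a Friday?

Track July 19's weekday year by year (advancing +1, or +2 across a Feb 29):
  2061: Tue  2062: Wed (+1)  2063: Thu (+1)  2064: Sat (+2)  2065: Sun (+1)
  2066: Mon (+1)  2067: Tue (+1)  2068: Thu (+2)  2069: Fri (+1) ✓  2070: Sat (+1)
  2071: Sun (+1)  2072: Tue (+2)  2073: Wed (+1)  2074: Thu (+1)  … (51 more years) …
  2126: Fri (+1) ✓  2127: Sat (+1)  2128: Mon (+2)  2129: Tue (+1)  2130: Wed (+1)
  2131: Thu (+1)  2132: Sat (+2)  2133: Sun (+1)  2134: Mon (+1)  2135: Tue (+1)
  2136: Thu (+2)  2137: Fri (+1) ✓  2138: Sat (+1)  2139: Sun (+1)
Friday years: 2069, 2075, 2080, 2086, 2097, 2109, 2115, 2120, 2126, 2137 — 10 in total.

10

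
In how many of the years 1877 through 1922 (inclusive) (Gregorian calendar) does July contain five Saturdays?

20

July has 31 days; it has five Saturdays when Saturday falls among the first (month-length − 28) days — i.e. when July 1 is one of Saturday/Friday/Thursday.
July 1 by year: 1877:Sun 1878:Mon 1879:Tue 1880:Thu✓ 1881:Fri✓ 1882:Sat✓ 1883:Sun 1884:Tue 1885:Wed 1886:Thu✓ 1887:Fri✓ 1888:Sun 1889:Mon 1890:Tue 1891:Wed …(16 more)… 1908:Wed 1909:Thu✓ 1910:Fri✓ 1911:Sat✓ 1912:Mon 1913:Tue 1914:Wed 1915:Thu✓ 1916:Sat✓ 1917:Sun 1918:Mon 1919:Tue 1920:Thu✓ 1921:Fri✓ 1922:Sat✓
Years with five Saturdays: 1880, 1881, 1882, 1886, 1887, 1892, 1893, 1897, 1898, 1899, 1904, 1905, 1909, 1910, 1911, 1915, 1916, 1920, 1921, 1922 → 20.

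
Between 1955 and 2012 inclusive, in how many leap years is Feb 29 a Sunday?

Leap years in 1955–2012: 15 of them.
Feb 29 weekday advances by 5 (mod 7) from one leap year to the next four years later (or differs when a century non-leap intervenes).
Leap-day weekdays: 1956:Wed 1960:Mon 1964:Sat 1968:Thu 1972:Tue 1976:Sun✓ 1980:Fri 1984:Wed 1988:Mon 1992:Sat 1996:Thu 2000:Tue 2004:Sun✓ 2008:Fri 2012:Wed
Sunday: 1976, 2004 → 2.

2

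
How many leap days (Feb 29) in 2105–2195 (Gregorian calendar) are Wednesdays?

Leap years in 2105–2195: 22 of them.
Feb 29 weekday advances by 5 (mod 7) from one leap year to the next four years later (or differs when a century non-leap intervenes).
Leap-day weekdays: 2108:Wed✓ 2112:Mon 2116:Sat 2120:Thu 2124:Tue 2128:Sun 2132:Fri 2136:Wed✓ 2140:Mon 2144:Sat 2148:Thu 2152:Tue 2156:Sun 2160:Fri 2164:Wed✓ 2168:Mon 2172:Sat 2176:Thu 2180:Tue 2184:Sun 2188:Fri 2192:Wed✓
Wednesday: 2108, 2136, 2164, 2192 → 4.

4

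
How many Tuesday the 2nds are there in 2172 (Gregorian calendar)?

Check the 2nd of each month of 2172: Jan 2: Thu, Feb 2: Sun, Mar 2: Mon, Apr 2: Thu, May 2: Sat, Jun 2: Tue, Jul 2: Thu, Aug 2: Sun, Sep 2: Wed, Oct 2: Fri, Nov 2: Mon, Dec 2: Wed.
Tuesday occurs in June — 1 month.

1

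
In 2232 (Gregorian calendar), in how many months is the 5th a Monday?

2

Check the 5th of each month of 2232: Jan 5: Thu, Feb 5: Sun, Mar 5: Mon, Apr 5: Thu, May 5: Sat, Jun 5: Tue, Jul 5: Thu, Aug 5: Sun, Sep 5: Wed, Oct 5: Fri, Nov 5: Mon, Dec 5: Wed.
Monday occurs in March, November — 2 months.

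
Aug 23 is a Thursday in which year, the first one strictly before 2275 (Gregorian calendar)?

2266

From one year to the next, a fixed date's weekday advances by 1, or by 2 when a Feb 29 lies between the two dates.
2275: August 23 is Monday.
2274: Sunday (−1)
2273: Saturday (−1)
2272: Friday (−1)
2271: Wednesday (−2)
2270: Tuesday (−1)
2269: Monday (−1)
2268: Sunday (−1)
2267: Friday (−2)
2266: Thursday (−1)
Aug 23 falls on a Thursday in 2266.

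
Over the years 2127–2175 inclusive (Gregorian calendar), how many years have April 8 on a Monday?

6

Track April 8's weekday year by year (advancing +1, or +2 across a Feb 29):
  2127: Tue  2128: Thu (+2)  2129: Fri (+1)  2130: Sat (+1)  2131: Sun (+1)
  2132: Tue (+2)  2133: Wed (+1)  2134: Thu (+1)  2135: Fri (+1)  2136: Sun (+2)
  2137: Mon (+1) ✓  2138: Tue (+1)  2139: Wed (+1)  2140: Fri (+2)  … (21 more years) …
  2162: Thu (+1)  2163: Fri (+1)  2164: Sun (+2)  2165: Mon (+1) ✓  2166: Tue (+1)
  2167: Wed (+1)  2168: Fri (+2)  2169: Sat (+1)  2170: Sun (+1)  2171: Mon (+1) ✓
  2172: Wed (+2)  2173: Thu (+1)  2174: Fri (+1)  2175: Sat (+1)
Monday years: 2137, 2143, 2148, 2154, 2165, 2171 — 6 in total.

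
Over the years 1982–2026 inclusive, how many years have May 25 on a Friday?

6

Track May 25's weekday year by year (advancing +1, or +2 across a Feb 29):
  1982: Tue  1983: Wed (+1)  1984: Fri (+2) ✓  1985: Sat (+1)  1986: Sun (+1)
  1987: Mon (+1)  1988: Wed (+2)  1989: Thu (+1)  1990: Fri (+1) ✓  1991: Sat (+1)
  1992: Mon (+2)  1993: Tue (+1)  1994: Wed (+1)  1995: Thu (+1)  … (17 more years) …
  2013: Sat (+1)  2014: Sun (+1)  2015: Mon (+1)  2016: Wed (+2)  2017: Thu (+1)
  2018: Fri (+1) ✓  2019: Sat (+1)  2020: Mon (+2)  2021: Tue (+1)  2022: Wed (+1)
  2023: Thu (+1)  2024: Sat (+2)  2025: Sun (+1)  2026: Mon (+1)
Friday years: 1984, 1990, 2001, 2007, 2012, 2018 — 6 in total.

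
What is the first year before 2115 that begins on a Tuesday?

2109

Jan 1 advances by 2 weekdays after a leap year and by 1 after a common year.
2115: Jan 1 is Tuesday.
2114: Monday
2113: Sunday
2112: Friday (leap)
2111: Thursday
2110: Wednesday
2109: Tuesday
2109 begins on a Tuesday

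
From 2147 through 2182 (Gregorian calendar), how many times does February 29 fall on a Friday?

1

Leap years in 2147–2182: 9 of them.
Feb 29 weekday advances by 5 (mod 7) from one leap year to the next four years later (or differs when a century non-leap intervenes).
Leap-day weekdays: 2148:Thu 2152:Tue 2156:Sun 2160:Fri✓ 2164:Wed 2168:Mon 2172:Sat 2176:Thu 2180:Tue
Friday: 2160 → 1.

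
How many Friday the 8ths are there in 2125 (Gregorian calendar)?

1

Check the 8th of each month of 2125: Jan 8: Mon, Feb 8: Thu, Mar 8: Thu, Apr 8: Sun, May 8: Tue, Jun 8: Fri, Jul 8: Sun, Aug 8: Wed, Sep 8: Sat, Oct 8: Mon, Nov 8: Thu, Dec 8: Sat.
Friday occurs in June — 1 month.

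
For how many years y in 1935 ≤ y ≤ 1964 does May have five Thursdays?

13

May has 31 days; it has five Thursdays when Thursday falls among the first (month-length − 28) days — i.e. when May 1 is one of Thursday/Wednesday/Tuesday.
May 1 by year: 1935:Wed✓ 1936:Fri 1937:Sat 1938:Sun 1939:Mon 1940:Wed✓ 1941:Thu✓ 1942:Fri 1943:Sat 1944:Mon 1945:Tue✓ 1946:Wed✓ 1947:Thu✓ 1948:Sat 1949:Sun 1950:Mon 1951:Tue✓ 1952:Thu✓ 1953:Fri 1954:Sat 1955:Sun 1956:Tue✓ 1957:Wed✓ 1958:Thu✓ 1959:Fri 1960:Sun 1961:Mon 1962:Tue✓ 1963:Wed✓ 1964:Fri
Years with five Thursdays: 1935, 1940, 1941, 1945, 1946, 1947, 1951, 1952, 1956, 1957, 1958, 1962, 1963 → 13.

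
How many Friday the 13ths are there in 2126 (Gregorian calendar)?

2

Check the 13th of each month of 2126: Jan 13: Sun, Feb 13: Wed, Mar 13: Wed, Apr 13: Sat, May 13: Mon, Jun 13: Thu, Jul 13: Sat, Aug 13: Tue, Sep 13: Fri, Oct 13: Sun, Nov 13: Wed, Dec 13: Fri.
Friday occurs in September, December — 2 months.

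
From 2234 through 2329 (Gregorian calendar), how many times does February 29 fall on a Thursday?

3

Leap years in 2234–2329: 23 of them.
Feb 29 weekday advances by 5 (mod 7) from one leap year to the next four years later (or differs when a century non-leap intervenes).
Leap-day weekdays: 2236:Mon 2240:Sat 2244:Thu✓ 2248:Tue 2252:Sun 2256:Fri 2260:Wed 2264:Mon 2268:Sat 2272:Thu✓ 2276:Tue 2280:Sun 2284:Fri 2288:Wed 2292:Mon 2296:Sat 2304:Mon 2308:Sat 2312:Thu✓ 2316:Tue 2320:Sun 2324:Fri 2328:Wed
Thursday: 2244, 2272, 2312 → 3.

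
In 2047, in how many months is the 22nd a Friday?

Check the 22nd of each month of 2047: Jan 22: Tue, Feb 22: Fri, Mar 22: Fri, Apr 22: Mon, May 22: Wed, Jun 22: Sat, Jul 22: Mon, Aug 22: Thu, Sep 22: Sun, Oct 22: Tue, Nov 22: Fri, Dec 22: Sun.
Friday occurs in February, March, November — 3 months.

3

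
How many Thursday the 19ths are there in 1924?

Check the 19th of each month of 1924: Jan 19: Sat, Feb 19: Tue, Mar 19: Wed, Apr 19: Sat, May 19: Mon, Jun 19: Thu, Jul 19: Sat, Aug 19: Tue, Sep 19: Fri, Oct 19: Sun, Nov 19: Wed, Dec 19: Fri.
Thursday occurs in June — 1 month.

1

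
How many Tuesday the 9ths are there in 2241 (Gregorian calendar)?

Check the 9th of each month of 2241: Jan 9: Sat, Feb 9: Tue, Mar 9: Tue, Apr 9: Fri, May 9: Sun, Jun 9: Wed, Jul 9: Fri, Aug 9: Mon, Sep 9: Thu, Oct 9: Sat, Nov 9: Tue, Dec 9: Thu.
Tuesday occurs in February, March, November — 3 months.

3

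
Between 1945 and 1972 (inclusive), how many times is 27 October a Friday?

Track 27 October's weekday year by year (advancing +1, or +2 across a Feb 29):
  1945: Sat  1946: Sun (+1)  1947: Mon (+1)  1948: Wed (+2)  1949: Thu (+1)
  1950: Fri (+1) ✓  1951: Sat (+1)  1952: Mon (+2)  1953: Tue (+1)  1954: Wed (+1)
  1955: Thu (+1)  1956: Sat (+2)  1957: Sun (+1)  1958: Mon (+1)  1959: Tue (+1)
  1960: Thu (+2)  1961: Fri (+1) ✓  1962: Sat (+1)  1963: Sun (+1)  1964: Tue (+2)
  1965: Wed (+1)  1966: Thu (+1)  1967: Fri (+1) ✓  1968: Sun (+2)  1969: Mon (+1)
  1970: Tue (+1)  1971: Wed (+1)  1972: Fri (+2) ✓
Friday years: 1950, 1961, 1967, 1972 — 4 in total.

4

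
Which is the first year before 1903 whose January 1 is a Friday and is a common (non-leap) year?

Jan 1 advances by 2 weekdays after a leap year and by 1 after a common year.
1903: Jan 1 is Thursday.
1902: Wednesday
1901: Tuesday
1900: Monday
1899: Sunday
1898: Saturday
1897: Friday
1897 begins on a Friday and is a common year.

1897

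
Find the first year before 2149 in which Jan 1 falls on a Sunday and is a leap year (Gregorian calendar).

Jan 1 advances by 2 weekdays after a leap year and by 1 after a common year.
2149: Jan 1 is Wednesday.
2148: Monday (leap)
2147: Sunday
2146: Saturday
2145: Friday
2144: Wednesday (leap)
2143: Tuesday
2142: Monday
2141: Sunday
2140: Friday (leap)
2139: Thursday
2138: Wednesday
2137: Tuesday
2136: Sunday (leap)
2136 begins on a Sunday and is a leap year.

2136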